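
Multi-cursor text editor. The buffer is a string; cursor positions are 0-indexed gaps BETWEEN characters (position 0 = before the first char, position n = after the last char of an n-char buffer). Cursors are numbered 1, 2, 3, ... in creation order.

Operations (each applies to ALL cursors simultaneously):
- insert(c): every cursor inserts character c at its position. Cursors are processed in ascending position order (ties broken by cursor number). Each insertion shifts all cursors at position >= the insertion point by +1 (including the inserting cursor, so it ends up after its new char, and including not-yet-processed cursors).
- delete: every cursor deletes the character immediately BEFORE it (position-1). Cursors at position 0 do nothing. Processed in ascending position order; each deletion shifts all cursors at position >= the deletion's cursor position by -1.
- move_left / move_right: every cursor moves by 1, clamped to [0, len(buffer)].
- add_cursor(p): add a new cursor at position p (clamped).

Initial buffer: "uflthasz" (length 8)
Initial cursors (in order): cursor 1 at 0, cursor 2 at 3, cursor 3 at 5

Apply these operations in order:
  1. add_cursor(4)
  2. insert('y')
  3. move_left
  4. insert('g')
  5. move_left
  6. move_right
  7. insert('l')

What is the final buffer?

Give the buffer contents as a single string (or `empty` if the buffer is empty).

After op 1 (add_cursor(4)): buffer="uflthasz" (len 8), cursors c1@0 c2@3 c4@4 c3@5, authorship ........
After op 2 (insert('y')): buffer="yuflytyhyasz" (len 12), cursors c1@1 c2@5 c4@7 c3@9, authorship 1...2.4.3...
After op 3 (move_left): buffer="yuflytyhyasz" (len 12), cursors c1@0 c2@4 c4@6 c3@8, authorship 1...2.4.3...
After op 4 (insert('g')): buffer="gyuflgytgyhgyasz" (len 16), cursors c1@1 c2@6 c4@9 c3@12, authorship 11...22.44.33...
After op 5 (move_left): buffer="gyuflgytgyhgyasz" (len 16), cursors c1@0 c2@5 c4@8 c3@11, authorship 11...22.44.33...
After op 6 (move_right): buffer="gyuflgytgyhgyasz" (len 16), cursors c1@1 c2@6 c4@9 c3@12, authorship 11...22.44.33...
After op 7 (insert('l')): buffer="glyuflglytglyhglyasz" (len 20), cursors c1@2 c2@8 c4@12 c3@16, authorship 111...222.444.333...

Answer: glyuflglytglyhglyasz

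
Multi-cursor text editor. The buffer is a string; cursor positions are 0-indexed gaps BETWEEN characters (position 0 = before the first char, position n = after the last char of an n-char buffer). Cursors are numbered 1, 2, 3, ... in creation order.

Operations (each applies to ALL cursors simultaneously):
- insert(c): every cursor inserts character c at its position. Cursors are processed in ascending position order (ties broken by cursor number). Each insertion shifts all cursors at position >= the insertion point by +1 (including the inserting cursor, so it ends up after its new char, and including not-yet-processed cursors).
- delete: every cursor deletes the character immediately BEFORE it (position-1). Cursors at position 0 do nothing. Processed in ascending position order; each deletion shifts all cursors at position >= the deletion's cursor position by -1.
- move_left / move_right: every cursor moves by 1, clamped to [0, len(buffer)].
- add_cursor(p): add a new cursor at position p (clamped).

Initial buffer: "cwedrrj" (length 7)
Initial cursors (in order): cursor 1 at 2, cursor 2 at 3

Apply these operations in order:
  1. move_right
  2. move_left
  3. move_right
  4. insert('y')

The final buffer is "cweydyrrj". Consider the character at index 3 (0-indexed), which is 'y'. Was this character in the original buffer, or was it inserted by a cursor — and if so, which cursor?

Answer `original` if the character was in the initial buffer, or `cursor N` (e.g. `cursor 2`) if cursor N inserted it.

Answer: cursor 1

Derivation:
After op 1 (move_right): buffer="cwedrrj" (len 7), cursors c1@3 c2@4, authorship .......
After op 2 (move_left): buffer="cwedrrj" (len 7), cursors c1@2 c2@3, authorship .......
After op 3 (move_right): buffer="cwedrrj" (len 7), cursors c1@3 c2@4, authorship .......
After op 4 (insert('y')): buffer="cweydyrrj" (len 9), cursors c1@4 c2@6, authorship ...1.2...
Authorship (.=original, N=cursor N): . . . 1 . 2 . . .
Index 3: author = 1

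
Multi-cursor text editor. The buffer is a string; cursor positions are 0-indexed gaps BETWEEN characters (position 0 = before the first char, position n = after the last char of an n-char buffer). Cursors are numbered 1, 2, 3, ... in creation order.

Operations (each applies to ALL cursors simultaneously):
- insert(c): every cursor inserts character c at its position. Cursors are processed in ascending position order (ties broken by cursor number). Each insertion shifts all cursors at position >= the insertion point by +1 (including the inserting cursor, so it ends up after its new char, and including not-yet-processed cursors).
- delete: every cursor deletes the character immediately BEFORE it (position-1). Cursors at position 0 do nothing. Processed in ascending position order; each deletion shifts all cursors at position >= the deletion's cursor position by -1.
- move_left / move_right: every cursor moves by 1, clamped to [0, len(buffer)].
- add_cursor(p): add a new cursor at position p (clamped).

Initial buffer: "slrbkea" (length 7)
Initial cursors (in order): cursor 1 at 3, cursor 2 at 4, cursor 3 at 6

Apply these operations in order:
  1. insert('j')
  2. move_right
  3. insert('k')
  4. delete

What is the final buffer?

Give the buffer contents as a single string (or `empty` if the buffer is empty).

Answer: slrjbjkeja

Derivation:
After op 1 (insert('j')): buffer="slrjbjkeja" (len 10), cursors c1@4 c2@6 c3@9, authorship ...1.2..3.
After op 2 (move_right): buffer="slrjbjkeja" (len 10), cursors c1@5 c2@7 c3@10, authorship ...1.2..3.
After op 3 (insert('k')): buffer="slrjbkjkkejak" (len 13), cursors c1@6 c2@9 c3@13, authorship ...1.12.2.3.3
After op 4 (delete): buffer="slrjbjkeja" (len 10), cursors c1@5 c2@7 c3@10, authorship ...1.2..3.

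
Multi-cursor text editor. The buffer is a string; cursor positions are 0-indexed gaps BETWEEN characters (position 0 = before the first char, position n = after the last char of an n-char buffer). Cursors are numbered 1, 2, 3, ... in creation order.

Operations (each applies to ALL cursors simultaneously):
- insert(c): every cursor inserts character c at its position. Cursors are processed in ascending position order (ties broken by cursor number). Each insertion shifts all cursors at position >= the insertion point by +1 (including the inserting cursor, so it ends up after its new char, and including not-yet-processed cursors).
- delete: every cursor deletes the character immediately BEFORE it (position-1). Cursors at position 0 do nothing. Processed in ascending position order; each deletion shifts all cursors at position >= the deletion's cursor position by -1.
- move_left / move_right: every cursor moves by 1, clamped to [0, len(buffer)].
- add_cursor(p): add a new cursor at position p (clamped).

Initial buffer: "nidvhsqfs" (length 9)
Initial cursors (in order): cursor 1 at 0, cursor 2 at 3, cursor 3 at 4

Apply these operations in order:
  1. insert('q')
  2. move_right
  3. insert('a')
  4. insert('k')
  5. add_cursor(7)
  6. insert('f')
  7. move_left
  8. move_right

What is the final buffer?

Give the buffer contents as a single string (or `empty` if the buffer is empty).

After op 1 (insert('q')): buffer="qnidqvqhsqfs" (len 12), cursors c1@1 c2@5 c3@7, authorship 1...2.3.....
After op 2 (move_right): buffer="qnidqvqhsqfs" (len 12), cursors c1@2 c2@6 c3@8, authorship 1...2.3.....
After op 3 (insert('a')): buffer="qnaidqvaqhasqfs" (len 15), cursors c1@3 c2@8 c3@11, authorship 1.1..2.23.3....
After op 4 (insert('k')): buffer="qnakidqvakqhaksqfs" (len 18), cursors c1@4 c2@10 c3@14, authorship 1.11..2.223.33....
After op 5 (add_cursor(7)): buffer="qnakidqvakqhaksqfs" (len 18), cursors c1@4 c4@7 c2@10 c3@14, authorship 1.11..2.223.33....
After op 6 (insert('f')): buffer="qnakfidqfvakfqhakfsqfs" (len 22), cursors c1@5 c4@9 c2@13 c3@18, authorship 1.111..24.2223.333....
After op 7 (move_left): buffer="qnakfidqfvakfqhakfsqfs" (len 22), cursors c1@4 c4@8 c2@12 c3@17, authorship 1.111..24.2223.333....
After op 8 (move_right): buffer="qnakfidqfvakfqhakfsqfs" (len 22), cursors c1@5 c4@9 c2@13 c3@18, authorship 1.111..24.2223.333....

Answer: qnakfidqfvakfqhakfsqfs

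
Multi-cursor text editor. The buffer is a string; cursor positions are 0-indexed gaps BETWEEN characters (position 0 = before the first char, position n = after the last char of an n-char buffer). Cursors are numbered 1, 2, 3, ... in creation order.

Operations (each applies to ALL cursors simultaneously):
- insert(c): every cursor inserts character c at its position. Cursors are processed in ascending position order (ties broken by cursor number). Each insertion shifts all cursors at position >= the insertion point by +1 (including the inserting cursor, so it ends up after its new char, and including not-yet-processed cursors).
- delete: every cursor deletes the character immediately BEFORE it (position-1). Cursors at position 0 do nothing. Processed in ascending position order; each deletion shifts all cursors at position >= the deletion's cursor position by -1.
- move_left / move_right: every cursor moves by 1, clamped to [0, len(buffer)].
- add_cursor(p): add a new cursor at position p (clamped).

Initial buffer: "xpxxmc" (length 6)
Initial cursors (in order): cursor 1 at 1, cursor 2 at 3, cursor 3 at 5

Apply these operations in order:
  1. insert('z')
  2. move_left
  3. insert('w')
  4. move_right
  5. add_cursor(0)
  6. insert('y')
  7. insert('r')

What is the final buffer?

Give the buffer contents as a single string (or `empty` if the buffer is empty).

After op 1 (insert('z')): buffer="xzpxzxmzc" (len 9), cursors c1@2 c2@5 c3@8, authorship .1..2..3.
After op 2 (move_left): buffer="xzpxzxmzc" (len 9), cursors c1@1 c2@4 c3@7, authorship .1..2..3.
After op 3 (insert('w')): buffer="xwzpxwzxmwzc" (len 12), cursors c1@2 c2@6 c3@10, authorship .11..22..33.
After op 4 (move_right): buffer="xwzpxwzxmwzc" (len 12), cursors c1@3 c2@7 c3@11, authorship .11..22..33.
After op 5 (add_cursor(0)): buffer="xwzpxwzxmwzc" (len 12), cursors c4@0 c1@3 c2@7 c3@11, authorship .11..22..33.
After op 6 (insert('y')): buffer="yxwzypxwzyxmwzyc" (len 16), cursors c4@1 c1@5 c2@10 c3@15, authorship 4.111..222..333.
After op 7 (insert('r')): buffer="yrxwzyrpxwzyrxmwzyrc" (len 20), cursors c4@2 c1@7 c2@13 c3@19, authorship 44.1111..2222..3333.

Answer: yrxwzyrpxwzyrxmwzyrc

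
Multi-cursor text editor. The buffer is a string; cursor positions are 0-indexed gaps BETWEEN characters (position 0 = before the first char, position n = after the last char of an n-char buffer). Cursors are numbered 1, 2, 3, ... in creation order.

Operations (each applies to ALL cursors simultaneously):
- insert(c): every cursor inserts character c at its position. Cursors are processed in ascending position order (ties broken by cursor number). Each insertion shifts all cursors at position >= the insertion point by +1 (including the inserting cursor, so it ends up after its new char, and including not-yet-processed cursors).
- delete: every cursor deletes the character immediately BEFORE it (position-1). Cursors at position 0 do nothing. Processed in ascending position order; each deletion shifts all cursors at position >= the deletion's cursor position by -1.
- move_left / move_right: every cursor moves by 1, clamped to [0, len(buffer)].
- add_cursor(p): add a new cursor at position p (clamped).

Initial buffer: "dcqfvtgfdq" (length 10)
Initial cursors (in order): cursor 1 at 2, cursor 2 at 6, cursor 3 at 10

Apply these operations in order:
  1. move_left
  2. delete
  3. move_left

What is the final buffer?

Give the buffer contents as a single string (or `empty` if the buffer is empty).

After op 1 (move_left): buffer="dcqfvtgfdq" (len 10), cursors c1@1 c2@5 c3@9, authorship ..........
After op 2 (delete): buffer="cqftgfq" (len 7), cursors c1@0 c2@3 c3@6, authorship .......
After op 3 (move_left): buffer="cqftgfq" (len 7), cursors c1@0 c2@2 c3@5, authorship .......

Answer: cqftgfq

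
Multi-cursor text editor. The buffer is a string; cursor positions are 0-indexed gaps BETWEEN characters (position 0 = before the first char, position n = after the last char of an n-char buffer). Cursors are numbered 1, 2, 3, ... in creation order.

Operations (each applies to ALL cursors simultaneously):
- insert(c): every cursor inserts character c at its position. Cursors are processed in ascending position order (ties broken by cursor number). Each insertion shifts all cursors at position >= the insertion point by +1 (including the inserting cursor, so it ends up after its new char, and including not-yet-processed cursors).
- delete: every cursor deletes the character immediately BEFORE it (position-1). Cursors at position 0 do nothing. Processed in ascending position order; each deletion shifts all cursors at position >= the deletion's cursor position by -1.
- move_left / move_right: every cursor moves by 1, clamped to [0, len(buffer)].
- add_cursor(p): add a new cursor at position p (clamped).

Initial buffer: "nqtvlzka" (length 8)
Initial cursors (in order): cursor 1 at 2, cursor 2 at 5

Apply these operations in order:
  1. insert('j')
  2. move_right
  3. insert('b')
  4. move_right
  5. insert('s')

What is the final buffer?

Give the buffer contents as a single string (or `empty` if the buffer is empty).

After op 1 (insert('j')): buffer="nqjtvljzka" (len 10), cursors c1@3 c2@7, authorship ..1...2...
After op 2 (move_right): buffer="nqjtvljzka" (len 10), cursors c1@4 c2@8, authorship ..1...2...
After op 3 (insert('b')): buffer="nqjtbvljzbka" (len 12), cursors c1@5 c2@10, authorship ..1.1..2.2..
After op 4 (move_right): buffer="nqjtbvljzbka" (len 12), cursors c1@6 c2@11, authorship ..1.1..2.2..
After op 5 (insert('s')): buffer="nqjtbvsljzbksa" (len 14), cursors c1@7 c2@13, authorship ..1.1.1.2.2.2.

Answer: nqjtbvsljzbksa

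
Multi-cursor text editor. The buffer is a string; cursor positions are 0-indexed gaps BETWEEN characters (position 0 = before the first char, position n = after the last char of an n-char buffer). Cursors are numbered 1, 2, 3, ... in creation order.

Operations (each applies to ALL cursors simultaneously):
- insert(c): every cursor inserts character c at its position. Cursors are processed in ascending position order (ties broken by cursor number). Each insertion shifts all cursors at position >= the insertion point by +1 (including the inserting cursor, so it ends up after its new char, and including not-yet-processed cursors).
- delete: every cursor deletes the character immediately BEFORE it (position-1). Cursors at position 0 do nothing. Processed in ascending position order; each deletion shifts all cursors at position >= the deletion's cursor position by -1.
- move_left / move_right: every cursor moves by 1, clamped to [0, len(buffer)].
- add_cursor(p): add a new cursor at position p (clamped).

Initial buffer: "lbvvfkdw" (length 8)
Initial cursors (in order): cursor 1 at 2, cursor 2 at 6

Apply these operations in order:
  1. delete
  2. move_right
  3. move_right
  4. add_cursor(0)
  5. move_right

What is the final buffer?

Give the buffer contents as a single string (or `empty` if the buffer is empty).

After op 1 (delete): buffer="lvvfdw" (len 6), cursors c1@1 c2@4, authorship ......
After op 2 (move_right): buffer="lvvfdw" (len 6), cursors c1@2 c2@5, authorship ......
After op 3 (move_right): buffer="lvvfdw" (len 6), cursors c1@3 c2@6, authorship ......
After op 4 (add_cursor(0)): buffer="lvvfdw" (len 6), cursors c3@0 c1@3 c2@6, authorship ......
After op 5 (move_right): buffer="lvvfdw" (len 6), cursors c3@1 c1@4 c2@6, authorship ......

Answer: lvvfdw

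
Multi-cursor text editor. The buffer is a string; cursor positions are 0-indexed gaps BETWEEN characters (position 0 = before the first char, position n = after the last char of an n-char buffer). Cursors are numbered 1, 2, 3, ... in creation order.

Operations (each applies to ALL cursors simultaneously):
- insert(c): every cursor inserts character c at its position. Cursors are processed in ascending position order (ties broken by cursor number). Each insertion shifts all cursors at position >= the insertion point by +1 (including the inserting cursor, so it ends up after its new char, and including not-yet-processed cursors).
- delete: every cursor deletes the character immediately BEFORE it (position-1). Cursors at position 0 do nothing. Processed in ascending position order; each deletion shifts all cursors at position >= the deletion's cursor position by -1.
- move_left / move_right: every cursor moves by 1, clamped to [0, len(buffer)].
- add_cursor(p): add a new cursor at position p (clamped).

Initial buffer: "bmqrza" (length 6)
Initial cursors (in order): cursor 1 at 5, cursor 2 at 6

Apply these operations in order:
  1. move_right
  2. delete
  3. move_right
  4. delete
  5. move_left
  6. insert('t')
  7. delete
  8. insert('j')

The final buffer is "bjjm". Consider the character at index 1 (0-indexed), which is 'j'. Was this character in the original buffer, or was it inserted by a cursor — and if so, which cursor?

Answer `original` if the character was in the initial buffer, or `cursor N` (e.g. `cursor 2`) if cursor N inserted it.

Answer: cursor 1

Derivation:
After op 1 (move_right): buffer="bmqrza" (len 6), cursors c1@6 c2@6, authorship ......
After op 2 (delete): buffer="bmqr" (len 4), cursors c1@4 c2@4, authorship ....
After op 3 (move_right): buffer="bmqr" (len 4), cursors c1@4 c2@4, authorship ....
After op 4 (delete): buffer="bm" (len 2), cursors c1@2 c2@2, authorship ..
After op 5 (move_left): buffer="bm" (len 2), cursors c1@1 c2@1, authorship ..
After op 6 (insert('t')): buffer="bttm" (len 4), cursors c1@3 c2@3, authorship .12.
After op 7 (delete): buffer="bm" (len 2), cursors c1@1 c2@1, authorship ..
After op 8 (insert('j')): buffer="bjjm" (len 4), cursors c1@3 c2@3, authorship .12.
Authorship (.=original, N=cursor N): . 1 2 .
Index 1: author = 1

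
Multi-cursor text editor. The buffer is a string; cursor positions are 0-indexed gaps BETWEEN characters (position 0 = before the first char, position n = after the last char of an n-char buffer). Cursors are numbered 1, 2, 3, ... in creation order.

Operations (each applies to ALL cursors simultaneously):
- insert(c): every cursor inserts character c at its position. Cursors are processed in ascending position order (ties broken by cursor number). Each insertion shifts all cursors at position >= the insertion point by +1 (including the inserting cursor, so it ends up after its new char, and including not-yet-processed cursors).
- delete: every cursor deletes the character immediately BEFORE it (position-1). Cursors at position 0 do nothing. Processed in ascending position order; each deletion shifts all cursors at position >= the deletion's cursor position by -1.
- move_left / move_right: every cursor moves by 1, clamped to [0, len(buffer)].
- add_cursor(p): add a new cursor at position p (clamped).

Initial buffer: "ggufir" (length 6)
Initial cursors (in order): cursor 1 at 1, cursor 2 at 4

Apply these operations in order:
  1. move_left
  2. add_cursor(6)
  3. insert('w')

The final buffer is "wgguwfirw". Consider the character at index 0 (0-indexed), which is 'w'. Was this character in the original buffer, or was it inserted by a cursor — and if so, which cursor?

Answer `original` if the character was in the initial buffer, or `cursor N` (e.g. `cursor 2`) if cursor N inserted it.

After op 1 (move_left): buffer="ggufir" (len 6), cursors c1@0 c2@3, authorship ......
After op 2 (add_cursor(6)): buffer="ggufir" (len 6), cursors c1@0 c2@3 c3@6, authorship ......
After op 3 (insert('w')): buffer="wgguwfirw" (len 9), cursors c1@1 c2@5 c3@9, authorship 1...2...3
Authorship (.=original, N=cursor N): 1 . . . 2 . . . 3
Index 0: author = 1

Answer: cursor 1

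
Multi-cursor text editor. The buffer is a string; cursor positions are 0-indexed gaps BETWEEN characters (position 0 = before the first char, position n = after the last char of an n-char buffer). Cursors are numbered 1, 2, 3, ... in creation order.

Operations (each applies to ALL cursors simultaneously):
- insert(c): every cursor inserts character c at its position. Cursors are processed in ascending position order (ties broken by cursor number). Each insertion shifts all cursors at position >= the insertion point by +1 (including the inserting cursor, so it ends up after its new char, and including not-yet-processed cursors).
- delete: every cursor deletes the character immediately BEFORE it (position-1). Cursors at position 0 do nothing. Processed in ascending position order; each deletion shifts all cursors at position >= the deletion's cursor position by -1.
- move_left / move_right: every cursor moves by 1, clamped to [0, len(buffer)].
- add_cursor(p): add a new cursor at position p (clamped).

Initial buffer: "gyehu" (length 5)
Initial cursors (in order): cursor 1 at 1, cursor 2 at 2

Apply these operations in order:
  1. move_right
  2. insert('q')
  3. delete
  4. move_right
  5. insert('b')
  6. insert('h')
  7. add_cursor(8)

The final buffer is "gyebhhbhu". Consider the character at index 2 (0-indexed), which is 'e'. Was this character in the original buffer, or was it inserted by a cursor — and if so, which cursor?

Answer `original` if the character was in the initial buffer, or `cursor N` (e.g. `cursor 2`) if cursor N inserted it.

Answer: original

Derivation:
After op 1 (move_right): buffer="gyehu" (len 5), cursors c1@2 c2@3, authorship .....
After op 2 (insert('q')): buffer="gyqeqhu" (len 7), cursors c1@3 c2@5, authorship ..1.2..
After op 3 (delete): buffer="gyehu" (len 5), cursors c1@2 c2@3, authorship .....
After op 4 (move_right): buffer="gyehu" (len 5), cursors c1@3 c2@4, authorship .....
After op 5 (insert('b')): buffer="gyebhbu" (len 7), cursors c1@4 c2@6, authorship ...1.2.
After op 6 (insert('h')): buffer="gyebhhbhu" (len 9), cursors c1@5 c2@8, authorship ...11.22.
After op 7 (add_cursor(8)): buffer="gyebhhbhu" (len 9), cursors c1@5 c2@8 c3@8, authorship ...11.22.
Authorship (.=original, N=cursor N): . . . 1 1 . 2 2 .
Index 2: author = original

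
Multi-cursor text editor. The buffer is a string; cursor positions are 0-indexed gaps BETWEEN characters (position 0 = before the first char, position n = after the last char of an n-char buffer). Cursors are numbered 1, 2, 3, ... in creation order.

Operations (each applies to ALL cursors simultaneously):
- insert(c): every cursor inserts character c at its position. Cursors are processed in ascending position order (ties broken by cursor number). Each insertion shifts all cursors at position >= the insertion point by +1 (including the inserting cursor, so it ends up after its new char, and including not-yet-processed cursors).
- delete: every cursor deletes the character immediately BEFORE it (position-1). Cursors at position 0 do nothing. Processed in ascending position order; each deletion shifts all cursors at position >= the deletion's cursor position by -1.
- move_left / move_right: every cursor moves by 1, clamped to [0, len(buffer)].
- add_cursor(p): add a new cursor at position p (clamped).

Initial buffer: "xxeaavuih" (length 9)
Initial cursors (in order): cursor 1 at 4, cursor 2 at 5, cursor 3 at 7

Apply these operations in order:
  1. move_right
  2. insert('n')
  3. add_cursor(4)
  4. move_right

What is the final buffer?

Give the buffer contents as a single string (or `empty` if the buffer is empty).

Answer: xxeaanvnuinh

Derivation:
After op 1 (move_right): buffer="xxeaavuih" (len 9), cursors c1@5 c2@6 c3@8, authorship .........
After op 2 (insert('n')): buffer="xxeaanvnuinh" (len 12), cursors c1@6 c2@8 c3@11, authorship .....1.2..3.
After op 3 (add_cursor(4)): buffer="xxeaanvnuinh" (len 12), cursors c4@4 c1@6 c2@8 c3@11, authorship .....1.2..3.
After op 4 (move_right): buffer="xxeaanvnuinh" (len 12), cursors c4@5 c1@7 c2@9 c3@12, authorship .....1.2..3.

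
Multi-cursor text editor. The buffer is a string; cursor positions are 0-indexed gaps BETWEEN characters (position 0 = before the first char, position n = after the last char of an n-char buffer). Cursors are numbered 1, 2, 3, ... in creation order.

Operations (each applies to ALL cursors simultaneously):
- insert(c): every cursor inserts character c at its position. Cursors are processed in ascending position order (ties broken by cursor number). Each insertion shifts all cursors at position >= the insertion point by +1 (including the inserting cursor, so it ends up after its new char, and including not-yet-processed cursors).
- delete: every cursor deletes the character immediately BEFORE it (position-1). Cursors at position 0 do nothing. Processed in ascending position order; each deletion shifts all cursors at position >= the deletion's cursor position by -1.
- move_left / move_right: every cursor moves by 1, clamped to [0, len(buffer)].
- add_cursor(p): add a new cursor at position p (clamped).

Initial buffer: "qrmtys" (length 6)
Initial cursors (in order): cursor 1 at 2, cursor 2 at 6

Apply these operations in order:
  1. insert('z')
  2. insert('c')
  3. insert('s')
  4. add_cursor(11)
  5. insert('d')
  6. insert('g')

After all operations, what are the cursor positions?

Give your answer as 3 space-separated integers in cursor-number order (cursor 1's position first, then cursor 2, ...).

After op 1 (insert('z')): buffer="qrzmtysz" (len 8), cursors c1@3 c2@8, authorship ..1....2
After op 2 (insert('c')): buffer="qrzcmtyszc" (len 10), cursors c1@4 c2@10, authorship ..11....22
After op 3 (insert('s')): buffer="qrzcsmtyszcs" (len 12), cursors c1@5 c2@12, authorship ..111....222
After op 4 (add_cursor(11)): buffer="qrzcsmtyszcs" (len 12), cursors c1@5 c3@11 c2@12, authorship ..111....222
After op 5 (insert('d')): buffer="qrzcsdmtyszcdsd" (len 15), cursors c1@6 c3@13 c2@15, authorship ..1111....22322
After op 6 (insert('g')): buffer="qrzcsdgmtyszcdgsdg" (len 18), cursors c1@7 c3@15 c2@18, authorship ..11111....2233222

Answer: 7 18 15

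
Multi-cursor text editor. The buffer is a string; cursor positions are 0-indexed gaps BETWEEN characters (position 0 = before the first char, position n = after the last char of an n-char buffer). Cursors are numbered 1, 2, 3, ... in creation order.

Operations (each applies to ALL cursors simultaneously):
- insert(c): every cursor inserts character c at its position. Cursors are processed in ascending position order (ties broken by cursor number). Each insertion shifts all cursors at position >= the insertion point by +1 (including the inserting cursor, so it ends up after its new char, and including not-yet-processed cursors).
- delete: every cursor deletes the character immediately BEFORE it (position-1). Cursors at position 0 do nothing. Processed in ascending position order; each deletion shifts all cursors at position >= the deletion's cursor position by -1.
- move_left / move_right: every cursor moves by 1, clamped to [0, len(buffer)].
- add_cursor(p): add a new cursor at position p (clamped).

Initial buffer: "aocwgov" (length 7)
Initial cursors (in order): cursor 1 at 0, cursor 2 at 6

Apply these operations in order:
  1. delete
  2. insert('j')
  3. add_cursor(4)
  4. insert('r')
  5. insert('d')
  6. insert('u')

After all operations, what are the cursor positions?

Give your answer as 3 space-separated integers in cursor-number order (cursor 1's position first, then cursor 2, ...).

After op 1 (delete): buffer="aocwgv" (len 6), cursors c1@0 c2@5, authorship ......
After op 2 (insert('j')): buffer="jaocwgjv" (len 8), cursors c1@1 c2@7, authorship 1.....2.
After op 3 (add_cursor(4)): buffer="jaocwgjv" (len 8), cursors c1@1 c3@4 c2@7, authorship 1.....2.
After op 4 (insert('r')): buffer="jraocrwgjrv" (len 11), cursors c1@2 c3@6 c2@10, authorship 11...3..22.
After op 5 (insert('d')): buffer="jrdaocrdwgjrdv" (len 14), cursors c1@3 c3@8 c2@13, authorship 111...33..222.
After op 6 (insert('u')): buffer="jrduaocrduwgjrduv" (len 17), cursors c1@4 c3@10 c2@16, authorship 1111...333..2222.

Answer: 4 16 10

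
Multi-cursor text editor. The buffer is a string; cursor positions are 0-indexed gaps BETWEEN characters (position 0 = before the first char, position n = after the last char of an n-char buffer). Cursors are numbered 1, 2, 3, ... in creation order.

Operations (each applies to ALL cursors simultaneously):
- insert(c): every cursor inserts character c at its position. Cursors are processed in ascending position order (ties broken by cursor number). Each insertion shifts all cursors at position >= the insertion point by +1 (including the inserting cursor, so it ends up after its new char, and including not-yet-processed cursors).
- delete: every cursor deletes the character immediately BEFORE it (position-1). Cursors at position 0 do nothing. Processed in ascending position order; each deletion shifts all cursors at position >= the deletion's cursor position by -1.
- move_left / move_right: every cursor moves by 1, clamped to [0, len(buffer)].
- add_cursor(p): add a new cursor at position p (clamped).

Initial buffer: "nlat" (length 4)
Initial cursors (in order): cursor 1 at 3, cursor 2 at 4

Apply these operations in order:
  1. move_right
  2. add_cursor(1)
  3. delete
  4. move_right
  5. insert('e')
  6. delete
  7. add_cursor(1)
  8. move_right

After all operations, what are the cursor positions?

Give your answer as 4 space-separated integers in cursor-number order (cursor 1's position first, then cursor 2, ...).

After op 1 (move_right): buffer="nlat" (len 4), cursors c1@4 c2@4, authorship ....
After op 2 (add_cursor(1)): buffer="nlat" (len 4), cursors c3@1 c1@4 c2@4, authorship ....
After op 3 (delete): buffer="l" (len 1), cursors c3@0 c1@1 c2@1, authorship .
After op 4 (move_right): buffer="l" (len 1), cursors c1@1 c2@1 c3@1, authorship .
After op 5 (insert('e')): buffer="leee" (len 4), cursors c1@4 c2@4 c3@4, authorship .123
After op 6 (delete): buffer="l" (len 1), cursors c1@1 c2@1 c3@1, authorship .
After op 7 (add_cursor(1)): buffer="l" (len 1), cursors c1@1 c2@1 c3@1 c4@1, authorship .
After op 8 (move_right): buffer="l" (len 1), cursors c1@1 c2@1 c3@1 c4@1, authorship .

Answer: 1 1 1 1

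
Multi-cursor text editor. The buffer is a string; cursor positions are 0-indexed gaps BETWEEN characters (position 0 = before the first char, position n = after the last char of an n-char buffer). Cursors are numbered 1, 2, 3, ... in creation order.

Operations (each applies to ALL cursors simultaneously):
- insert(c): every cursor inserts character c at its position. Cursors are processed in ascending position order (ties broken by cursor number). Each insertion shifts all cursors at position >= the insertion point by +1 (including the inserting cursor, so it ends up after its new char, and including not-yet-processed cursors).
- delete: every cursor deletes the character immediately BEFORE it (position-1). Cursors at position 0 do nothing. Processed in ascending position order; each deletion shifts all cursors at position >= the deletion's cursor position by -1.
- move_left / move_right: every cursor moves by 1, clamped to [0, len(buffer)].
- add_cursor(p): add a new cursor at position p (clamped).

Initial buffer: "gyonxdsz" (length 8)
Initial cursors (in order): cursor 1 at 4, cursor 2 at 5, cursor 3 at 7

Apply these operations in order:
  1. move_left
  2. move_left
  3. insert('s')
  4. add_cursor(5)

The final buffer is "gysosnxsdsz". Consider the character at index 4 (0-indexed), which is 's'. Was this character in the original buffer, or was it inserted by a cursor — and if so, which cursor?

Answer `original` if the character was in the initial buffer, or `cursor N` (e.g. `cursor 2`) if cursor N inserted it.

Answer: cursor 2

Derivation:
After op 1 (move_left): buffer="gyonxdsz" (len 8), cursors c1@3 c2@4 c3@6, authorship ........
After op 2 (move_left): buffer="gyonxdsz" (len 8), cursors c1@2 c2@3 c3@5, authorship ........
After op 3 (insert('s')): buffer="gysosnxsdsz" (len 11), cursors c1@3 c2@5 c3@8, authorship ..1.2..3...
After op 4 (add_cursor(5)): buffer="gysosnxsdsz" (len 11), cursors c1@3 c2@5 c4@5 c3@8, authorship ..1.2..3...
Authorship (.=original, N=cursor N): . . 1 . 2 . . 3 . . .
Index 4: author = 2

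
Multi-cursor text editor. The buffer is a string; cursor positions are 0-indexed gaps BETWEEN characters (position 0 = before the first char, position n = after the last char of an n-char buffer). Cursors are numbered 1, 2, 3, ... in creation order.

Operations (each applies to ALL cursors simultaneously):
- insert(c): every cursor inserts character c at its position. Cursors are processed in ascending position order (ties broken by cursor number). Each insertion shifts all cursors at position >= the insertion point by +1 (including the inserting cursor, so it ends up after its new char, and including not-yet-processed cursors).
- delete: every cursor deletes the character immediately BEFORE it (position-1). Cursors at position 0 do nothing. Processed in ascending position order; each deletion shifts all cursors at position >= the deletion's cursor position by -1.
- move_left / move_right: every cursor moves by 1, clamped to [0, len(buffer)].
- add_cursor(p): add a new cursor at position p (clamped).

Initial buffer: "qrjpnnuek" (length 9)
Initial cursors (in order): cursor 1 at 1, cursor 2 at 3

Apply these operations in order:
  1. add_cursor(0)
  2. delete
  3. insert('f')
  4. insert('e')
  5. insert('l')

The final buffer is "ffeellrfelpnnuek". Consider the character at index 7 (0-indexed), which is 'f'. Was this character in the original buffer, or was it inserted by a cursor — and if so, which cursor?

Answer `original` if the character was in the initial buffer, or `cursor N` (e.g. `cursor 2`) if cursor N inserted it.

After op 1 (add_cursor(0)): buffer="qrjpnnuek" (len 9), cursors c3@0 c1@1 c2@3, authorship .........
After op 2 (delete): buffer="rpnnuek" (len 7), cursors c1@0 c3@0 c2@1, authorship .......
After op 3 (insert('f')): buffer="ffrfpnnuek" (len 10), cursors c1@2 c3@2 c2@4, authorship 13.2......
After op 4 (insert('e')): buffer="ffeerfepnnuek" (len 13), cursors c1@4 c3@4 c2@7, authorship 1313.22......
After op 5 (insert('l')): buffer="ffeellrfelpnnuek" (len 16), cursors c1@6 c3@6 c2@10, authorship 131313.222......
Authorship (.=original, N=cursor N): 1 3 1 3 1 3 . 2 2 2 . . . . . .
Index 7: author = 2

Answer: cursor 2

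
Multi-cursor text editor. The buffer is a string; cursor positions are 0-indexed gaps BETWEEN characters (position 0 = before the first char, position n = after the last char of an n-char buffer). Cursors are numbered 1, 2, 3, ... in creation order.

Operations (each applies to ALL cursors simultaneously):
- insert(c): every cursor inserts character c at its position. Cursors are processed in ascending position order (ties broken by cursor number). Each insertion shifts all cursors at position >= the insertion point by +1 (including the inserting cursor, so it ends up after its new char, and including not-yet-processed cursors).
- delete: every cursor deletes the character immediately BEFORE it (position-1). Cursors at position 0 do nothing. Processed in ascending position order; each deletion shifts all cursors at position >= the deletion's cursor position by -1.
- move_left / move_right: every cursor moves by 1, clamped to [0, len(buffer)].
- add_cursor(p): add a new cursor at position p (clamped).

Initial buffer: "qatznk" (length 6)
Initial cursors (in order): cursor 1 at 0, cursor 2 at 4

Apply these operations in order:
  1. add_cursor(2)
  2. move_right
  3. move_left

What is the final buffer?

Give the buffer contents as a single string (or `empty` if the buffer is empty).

After op 1 (add_cursor(2)): buffer="qatznk" (len 6), cursors c1@0 c3@2 c2@4, authorship ......
After op 2 (move_right): buffer="qatznk" (len 6), cursors c1@1 c3@3 c2@5, authorship ......
After op 3 (move_left): buffer="qatznk" (len 6), cursors c1@0 c3@2 c2@4, authorship ......

Answer: qatznk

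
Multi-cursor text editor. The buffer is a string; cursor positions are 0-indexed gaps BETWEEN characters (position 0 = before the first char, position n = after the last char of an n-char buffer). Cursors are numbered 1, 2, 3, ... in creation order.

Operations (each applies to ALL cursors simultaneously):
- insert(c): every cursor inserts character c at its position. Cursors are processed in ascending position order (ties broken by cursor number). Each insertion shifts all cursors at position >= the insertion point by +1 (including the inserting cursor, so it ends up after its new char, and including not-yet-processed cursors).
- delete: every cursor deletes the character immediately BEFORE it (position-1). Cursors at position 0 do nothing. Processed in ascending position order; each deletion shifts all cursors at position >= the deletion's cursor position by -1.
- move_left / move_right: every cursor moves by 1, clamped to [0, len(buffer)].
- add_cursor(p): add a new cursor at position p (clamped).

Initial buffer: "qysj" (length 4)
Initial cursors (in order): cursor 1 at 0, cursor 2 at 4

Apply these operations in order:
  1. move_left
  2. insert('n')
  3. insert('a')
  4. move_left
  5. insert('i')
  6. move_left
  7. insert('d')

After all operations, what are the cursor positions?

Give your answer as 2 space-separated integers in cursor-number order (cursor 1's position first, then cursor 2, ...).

Answer: 2 9

Derivation:
After op 1 (move_left): buffer="qysj" (len 4), cursors c1@0 c2@3, authorship ....
After op 2 (insert('n')): buffer="nqysnj" (len 6), cursors c1@1 c2@5, authorship 1...2.
After op 3 (insert('a')): buffer="naqysnaj" (len 8), cursors c1@2 c2@7, authorship 11...22.
After op 4 (move_left): buffer="naqysnaj" (len 8), cursors c1@1 c2@6, authorship 11...22.
After op 5 (insert('i')): buffer="niaqysniaj" (len 10), cursors c1@2 c2@8, authorship 111...222.
After op 6 (move_left): buffer="niaqysniaj" (len 10), cursors c1@1 c2@7, authorship 111...222.
After op 7 (insert('d')): buffer="ndiaqysndiaj" (len 12), cursors c1@2 c2@9, authorship 1111...2222.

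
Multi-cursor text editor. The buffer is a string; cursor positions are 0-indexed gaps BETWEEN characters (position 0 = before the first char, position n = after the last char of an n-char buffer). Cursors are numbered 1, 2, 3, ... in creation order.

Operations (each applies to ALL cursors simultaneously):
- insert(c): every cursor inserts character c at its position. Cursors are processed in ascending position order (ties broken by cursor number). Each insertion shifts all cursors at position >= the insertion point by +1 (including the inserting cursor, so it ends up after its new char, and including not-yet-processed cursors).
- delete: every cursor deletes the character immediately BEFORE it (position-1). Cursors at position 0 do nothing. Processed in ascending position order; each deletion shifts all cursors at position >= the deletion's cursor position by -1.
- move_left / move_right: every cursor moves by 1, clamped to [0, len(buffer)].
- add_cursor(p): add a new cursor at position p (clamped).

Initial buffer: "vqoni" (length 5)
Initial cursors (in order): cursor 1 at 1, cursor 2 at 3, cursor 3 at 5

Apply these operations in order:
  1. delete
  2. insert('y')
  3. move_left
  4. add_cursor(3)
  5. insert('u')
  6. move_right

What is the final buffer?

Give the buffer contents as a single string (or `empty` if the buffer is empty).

Answer: uyquyunuy

Derivation:
After op 1 (delete): buffer="qn" (len 2), cursors c1@0 c2@1 c3@2, authorship ..
After op 2 (insert('y')): buffer="yqyny" (len 5), cursors c1@1 c2@3 c3@5, authorship 1.2.3
After op 3 (move_left): buffer="yqyny" (len 5), cursors c1@0 c2@2 c3@4, authorship 1.2.3
After op 4 (add_cursor(3)): buffer="yqyny" (len 5), cursors c1@0 c2@2 c4@3 c3@4, authorship 1.2.3
After op 5 (insert('u')): buffer="uyquyunuy" (len 9), cursors c1@1 c2@4 c4@6 c3@8, authorship 11.224.33
After op 6 (move_right): buffer="uyquyunuy" (len 9), cursors c1@2 c2@5 c4@7 c3@9, authorship 11.224.33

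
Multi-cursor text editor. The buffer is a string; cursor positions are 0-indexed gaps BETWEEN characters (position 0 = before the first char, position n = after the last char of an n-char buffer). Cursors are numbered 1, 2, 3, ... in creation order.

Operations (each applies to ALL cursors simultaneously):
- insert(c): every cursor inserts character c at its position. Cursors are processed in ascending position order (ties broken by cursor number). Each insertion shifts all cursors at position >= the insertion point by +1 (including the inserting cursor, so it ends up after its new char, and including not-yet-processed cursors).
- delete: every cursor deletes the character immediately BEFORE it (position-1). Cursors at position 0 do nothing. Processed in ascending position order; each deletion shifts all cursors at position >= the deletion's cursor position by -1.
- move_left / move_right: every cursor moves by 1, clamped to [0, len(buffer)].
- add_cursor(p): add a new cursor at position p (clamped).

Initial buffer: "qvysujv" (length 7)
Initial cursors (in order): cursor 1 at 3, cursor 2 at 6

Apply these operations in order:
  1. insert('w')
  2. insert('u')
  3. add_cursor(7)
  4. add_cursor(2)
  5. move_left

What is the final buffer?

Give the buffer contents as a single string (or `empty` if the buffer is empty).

Answer: qvywusujwuv

Derivation:
After op 1 (insert('w')): buffer="qvywsujwv" (len 9), cursors c1@4 c2@8, authorship ...1...2.
After op 2 (insert('u')): buffer="qvywusujwuv" (len 11), cursors c1@5 c2@10, authorship ...11...22.
After op 3 (add_cursor(7)): buffer="qvywusujwuv" (len 11), cursors c1@5 c3@7 c2@10, authorship ...11...22.
After op 4 (add_cursor(2)): buffer="qvywusujwuv" (len 11), cursors c4@2 c1@5 c3@7 c2@10, authorship ...11...22.
After op 5 (move_left): buffer="qvywusujwuv" (len 11), cursors c4@1 c1@4 c3@6 c2@9, authorship ...11...22.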